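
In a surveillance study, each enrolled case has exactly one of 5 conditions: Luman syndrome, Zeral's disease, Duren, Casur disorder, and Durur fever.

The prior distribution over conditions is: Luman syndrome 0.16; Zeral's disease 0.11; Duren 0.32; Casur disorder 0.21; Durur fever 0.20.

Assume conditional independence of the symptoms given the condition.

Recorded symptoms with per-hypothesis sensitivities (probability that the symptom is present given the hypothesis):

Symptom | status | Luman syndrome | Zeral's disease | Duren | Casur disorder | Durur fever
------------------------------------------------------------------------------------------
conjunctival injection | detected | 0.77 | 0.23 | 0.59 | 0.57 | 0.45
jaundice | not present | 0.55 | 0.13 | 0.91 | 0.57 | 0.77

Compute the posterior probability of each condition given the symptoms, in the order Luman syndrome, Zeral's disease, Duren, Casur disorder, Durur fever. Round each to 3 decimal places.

For each hypothesis, the unnormalized posterior weight is prior × product of the symptom likelihoods (using 1 − P(present | H) for each absent symptom):
  Luman syndrome: 0.16 × 0.77 × (1 − 0.55) = 0.05544
  Zeral's disease: 0.11 × 0.23 × (1 − 0.13) = 0.022011
  Duren: 0.32 × 0.59 × (1 − 0.91) = 0.016992
  Casur disorder: 0.21 × 0.57 × (1 − 0.57) = 0.051471
  Durur fever: 0.20 × 0.45 × (1 − 0.77) = 0.0207
Marginal likelihood of the evidence = 0.16661.
P(Luman syndrome | evidence) = 0.05544 / 0.16661 ≈ 0.333
P(Zeral's disease | evidence) = 0.022011 / 0.16661 ≈ 0.132
P(Duren | evidence) = 0.016992 / 0.16661 ≈ 0.102
P(Casur disorder | evidence) = 0.051471 / 0.16661 ≈ 0.309
P(Durur fever | evidence) = 0.0207 / 0.16661 ≈ 0.124

0.333, 0.132, 0.102, 0.309, 0.124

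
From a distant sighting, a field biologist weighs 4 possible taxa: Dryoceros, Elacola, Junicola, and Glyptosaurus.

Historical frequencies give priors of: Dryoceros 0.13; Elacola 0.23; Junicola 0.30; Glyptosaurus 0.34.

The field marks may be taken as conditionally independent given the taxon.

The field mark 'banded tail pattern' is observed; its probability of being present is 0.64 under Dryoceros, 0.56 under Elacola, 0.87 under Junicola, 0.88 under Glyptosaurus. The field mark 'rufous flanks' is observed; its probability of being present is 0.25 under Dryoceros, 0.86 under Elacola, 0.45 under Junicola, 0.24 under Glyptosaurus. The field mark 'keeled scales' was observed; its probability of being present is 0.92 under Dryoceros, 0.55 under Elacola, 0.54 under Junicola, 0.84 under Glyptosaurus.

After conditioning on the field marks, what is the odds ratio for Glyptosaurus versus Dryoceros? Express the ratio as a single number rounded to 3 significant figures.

The normalizing constant cancels in an odds ratio, so compute prior × likelihood for the two hypotheses only:
  Glyptosaurus: 0.34 × 0.88 × 0.24 × 0.84 = 0.060319
  Dryoceros: 0.13 × 0.64 × 0.25 × 0.92 = 0.019136
Posterior odds = 0.060319 / 0.019136 ≈ 3.15.

3.15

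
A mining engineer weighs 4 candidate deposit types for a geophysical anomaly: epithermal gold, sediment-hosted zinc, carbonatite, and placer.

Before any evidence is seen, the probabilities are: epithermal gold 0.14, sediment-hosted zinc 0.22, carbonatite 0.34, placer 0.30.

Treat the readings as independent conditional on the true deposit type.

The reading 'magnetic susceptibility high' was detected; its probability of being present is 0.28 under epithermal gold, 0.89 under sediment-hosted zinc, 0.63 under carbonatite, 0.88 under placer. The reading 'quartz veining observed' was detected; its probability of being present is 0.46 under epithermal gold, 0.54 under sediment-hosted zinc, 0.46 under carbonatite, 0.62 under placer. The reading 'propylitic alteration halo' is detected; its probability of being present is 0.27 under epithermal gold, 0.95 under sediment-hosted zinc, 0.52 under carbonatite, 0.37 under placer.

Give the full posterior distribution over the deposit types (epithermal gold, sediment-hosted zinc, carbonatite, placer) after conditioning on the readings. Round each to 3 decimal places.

For each hypothesis, the unnormalized posterior weight is prior × product of the reading likelihoods:
  epithermal gold: 0.14 × 0.28 × 0.46 × 0.27 = 0.0048686
  sediment-hosted zinc: 0.22 × 0.89 × 0.54 × 0.95 = 0.10045
  carbonatite: 0.34 × 0.63 × 0.46 × 0.52 = 0.051237
  placer: 0.30 × 0.88 × 0.62 × 0.37 = 0.060562
Marginal likelihood of the evidence = 0.21711.
P(epithermal gold | evidence) = 0.0048686 / 0.21711 ≈ 0.022
P(sediment-hosted zinc | evidence) = 0.10045 / 0.21711 ≈ 0.463
P(carbonatite | evidence) = 0.051237 / 0.21711 ≈ 0.236
P(placer | evidence) = 0.060562 / 0.21711 ≈ 0.279

0.022, 0.463, 0.236, 0.279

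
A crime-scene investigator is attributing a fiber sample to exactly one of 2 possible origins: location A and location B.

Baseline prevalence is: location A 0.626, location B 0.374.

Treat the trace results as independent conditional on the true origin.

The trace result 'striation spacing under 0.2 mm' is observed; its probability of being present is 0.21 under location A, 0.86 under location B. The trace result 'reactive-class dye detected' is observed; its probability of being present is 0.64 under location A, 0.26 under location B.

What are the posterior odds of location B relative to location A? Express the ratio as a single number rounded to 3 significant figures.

0.994

The normalizing constant cancels in an odds ratio, so compute prior × likelihood for the two hypotheses only:
  location B: 0.374 × 0.86 × 0.26 = 0.083626
  location A: 0.626 × 0.21 × 0.64 = 0.084134
Odds(location B : location A) = 0.083626 / 0.084134 ≈ 0.994.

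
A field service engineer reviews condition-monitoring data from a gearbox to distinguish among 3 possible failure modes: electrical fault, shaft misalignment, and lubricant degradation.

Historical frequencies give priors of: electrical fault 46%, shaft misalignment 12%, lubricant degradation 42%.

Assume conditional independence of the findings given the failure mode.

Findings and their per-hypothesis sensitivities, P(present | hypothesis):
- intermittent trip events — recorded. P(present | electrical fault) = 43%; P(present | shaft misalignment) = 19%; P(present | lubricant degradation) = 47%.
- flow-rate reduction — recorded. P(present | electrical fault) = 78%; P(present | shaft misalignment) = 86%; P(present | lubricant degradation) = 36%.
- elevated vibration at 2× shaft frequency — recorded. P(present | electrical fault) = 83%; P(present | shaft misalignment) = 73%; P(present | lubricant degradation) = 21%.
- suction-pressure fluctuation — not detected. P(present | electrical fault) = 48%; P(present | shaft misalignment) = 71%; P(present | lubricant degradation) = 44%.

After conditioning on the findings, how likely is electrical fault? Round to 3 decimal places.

0.842

Multiply each prior by the joint likelihood of the evidence pattern (using 1 − P(present | H) for each absent finding):
  electrical fault: 0.46 × 0.43 × 0.78 × 0.83 × (1 − 0.48) = 0.066589
  shaft misalignment: 0.12 × 0.19 × 0.86 × 0.73 × (1 − 0.71) = 0.004151
  lubricant degradation: 0.42 × 0.47 × 0.36 × 0.21 × (1 − 0.44) = 0.0083571
Marginal likelihood of the evidence = 0.079097.
P(electrical fault | evidence) = 0.066589 / 0.079097 ≈ 0.842.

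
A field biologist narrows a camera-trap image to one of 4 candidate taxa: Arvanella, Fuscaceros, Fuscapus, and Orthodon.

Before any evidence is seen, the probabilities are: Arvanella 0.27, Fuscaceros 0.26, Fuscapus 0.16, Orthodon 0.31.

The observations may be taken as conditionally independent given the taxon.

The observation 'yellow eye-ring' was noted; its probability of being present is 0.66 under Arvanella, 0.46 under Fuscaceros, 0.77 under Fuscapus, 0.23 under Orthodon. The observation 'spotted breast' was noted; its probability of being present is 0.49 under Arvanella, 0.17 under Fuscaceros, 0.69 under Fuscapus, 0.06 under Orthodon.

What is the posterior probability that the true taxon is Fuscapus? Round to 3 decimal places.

For each hypothesis, the unnormalized posterior weight is prior × product of the observation likelihoods:
  Arvanella: 0.27 × 0.66 × 0.49 = 0.087318
  Fuscaceros: 0.26 × 0.46 × 0.17 = 0.020332
  Fuscapus: 0.16 × 0.77 × 0.69 = 0.085008
  Orthodon: 0.31 × 0.23 × 0.06 = 0.004278
Marginal likelihood of the evidence = 0.19694.
P(Fuscapus | evidence) = 0.085008 / 0.19694 ≈ 0.432.

0.432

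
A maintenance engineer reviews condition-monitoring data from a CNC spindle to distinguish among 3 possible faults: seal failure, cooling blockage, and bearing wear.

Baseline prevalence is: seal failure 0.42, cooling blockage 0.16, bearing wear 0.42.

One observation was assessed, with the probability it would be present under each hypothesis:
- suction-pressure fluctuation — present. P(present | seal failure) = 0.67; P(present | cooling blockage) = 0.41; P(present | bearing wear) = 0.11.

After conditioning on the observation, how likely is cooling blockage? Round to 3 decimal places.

0.167

Multiply each prior by the likelihood of the observation:
  seal failure: 0.42 × 0.67 = 0.2814
  cooling blockage: 0.16 × 0.41 = 0.0656
  bearing wear: 0.42 × 0.11 = 0.0462
Normalizing constant Z = 0.2814 + 0.0656 + 0.0462 = 0.3932.
P(cooling blockage | evidence) = 0.0656 / 0.3932 ≈ 0.167.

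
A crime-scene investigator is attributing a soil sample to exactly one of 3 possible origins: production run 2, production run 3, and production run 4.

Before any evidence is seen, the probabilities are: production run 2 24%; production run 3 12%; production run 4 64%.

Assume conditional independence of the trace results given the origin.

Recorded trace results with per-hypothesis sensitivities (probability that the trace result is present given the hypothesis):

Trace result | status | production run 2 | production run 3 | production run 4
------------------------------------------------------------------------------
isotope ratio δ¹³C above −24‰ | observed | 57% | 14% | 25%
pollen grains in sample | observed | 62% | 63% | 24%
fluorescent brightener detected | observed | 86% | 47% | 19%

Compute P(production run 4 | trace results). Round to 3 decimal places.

For each hypothesis, the unnormalized posterior weight is prior × product of the trace result likelihoods:
  production run 2: 0.24 × 0.57 × 0.62 × 0.86 = 0.072942
  production run 3: 0.12 × 0.14 × 0.63 × 0.47 = 0.0049745
  production run 4: 0.64 × 0.25 × 0.24 × 0.19 = 0.007296
Normalizing constant Z = 0.072942 + 0.0049745 + 0.007296 = 0.085212.
P(production run 4 | evidence) = 0.007296 / 0.085212 ≈ 0.086.

0.086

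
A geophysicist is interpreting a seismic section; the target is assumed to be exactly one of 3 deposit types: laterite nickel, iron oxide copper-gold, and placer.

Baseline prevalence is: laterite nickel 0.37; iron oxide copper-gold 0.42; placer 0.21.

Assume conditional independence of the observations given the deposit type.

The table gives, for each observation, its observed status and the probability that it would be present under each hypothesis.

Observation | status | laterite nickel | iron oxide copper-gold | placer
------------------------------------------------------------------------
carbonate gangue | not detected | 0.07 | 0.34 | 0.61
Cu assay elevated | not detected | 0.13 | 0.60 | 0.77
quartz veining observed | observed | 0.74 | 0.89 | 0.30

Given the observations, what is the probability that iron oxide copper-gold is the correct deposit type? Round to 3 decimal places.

0.303

Multiply each prior by the joint likelihood of the evidence pattern (using 1 − P(present | H) for each absent observation):
  laterite nickel: 0.37 × (1 − 0.07) × (1 − 0.13) × 0.74 = 0.22153
  iron oxide copper-gold: 0.42 × (1 − 0.34) × (1 − 0.60) × 0.89 = 0.098683
  placer: 0.21 × (1 − 0.61) × (1 − 0.77) × 0.30 = 0.0056511
The unnormalized weights sum to 0.32587.
P(iron oxide copper-gold | evidence) = 0.098683 / 0.32587 ≈ 0.303.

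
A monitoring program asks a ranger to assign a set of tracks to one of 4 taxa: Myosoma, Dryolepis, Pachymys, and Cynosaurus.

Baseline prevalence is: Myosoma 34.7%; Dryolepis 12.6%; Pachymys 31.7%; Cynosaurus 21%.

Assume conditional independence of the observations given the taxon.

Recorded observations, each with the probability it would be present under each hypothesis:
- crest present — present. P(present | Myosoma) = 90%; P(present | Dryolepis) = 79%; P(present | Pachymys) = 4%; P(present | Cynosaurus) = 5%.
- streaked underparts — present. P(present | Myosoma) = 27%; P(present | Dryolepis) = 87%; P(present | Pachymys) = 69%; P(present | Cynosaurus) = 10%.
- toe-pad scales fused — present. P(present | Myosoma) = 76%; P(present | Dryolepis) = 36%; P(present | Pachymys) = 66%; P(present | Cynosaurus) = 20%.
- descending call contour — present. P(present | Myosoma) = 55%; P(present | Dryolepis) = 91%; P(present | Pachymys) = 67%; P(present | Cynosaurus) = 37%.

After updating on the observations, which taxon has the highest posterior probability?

By Bayes' rule with conditional independence, the unnormalized weight for each hypothesis is prior × ∏ likelihoods:
  Myosoma: 0.347 × 0.90 × 0.27 × 0.76 × 0.55 = 0.035246
  Dryolepis: 0.126 × 0.79 × 0.87 × 0.36 × 0.91 = 0.02837
  Pachymys: 0.317 × 0.04 × 0.69 × 0.66 × 0.67 = 0.0038689
  Cynosaurus: 0.210 × 0.05 × 0.10 × 0.20 × 0.37 = 7.77e-05
Normalizing constant Z = 0.035246 + 0.02837 + 0.0038689 + 7.77e-05 = 0.067563.
P(Myosoma | evidence) ≈ 0.035246 / 0.067563 ≈ 0.522
P(Dryolepis | evidence) ≈ 0.02837 / 0.067563 ≈ 0.420
P(Pachymys | evidence) ≈ 0.0038689 / 0.067563 ≈ 0.057
P(Cynosaurus | evidence) ≈ 7.77e-05 / 0.067563 ≈ 0.001
The largest is 0.522, so Myosoma is most probable.

Myosoma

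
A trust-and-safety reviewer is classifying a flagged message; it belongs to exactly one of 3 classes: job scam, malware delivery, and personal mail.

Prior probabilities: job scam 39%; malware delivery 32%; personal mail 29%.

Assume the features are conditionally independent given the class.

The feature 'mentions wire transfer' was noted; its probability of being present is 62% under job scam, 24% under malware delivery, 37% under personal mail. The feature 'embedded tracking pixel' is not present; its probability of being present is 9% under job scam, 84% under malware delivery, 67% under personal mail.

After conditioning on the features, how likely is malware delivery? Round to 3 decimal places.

0.046

By Bayes' rule with conditional independence, the unnormalized weight for each hypothesis is prior × ∏ likelihoods (using 1 − P(present | H) for each absent feature):
  job scam: 0.39 × 0.62 × (1 − 0.09) = 0.22004
  malware delivery: 0.32 × 0.24 × (1 − 0.84) = 0.012288
  personal mail: 0.29 × 0.37 × (1 − 0.67) = 0.035409
Marginal likelihood of the evidence = 0.26774.
P(malware delivery | evidence) = 0.012288 / 0.26774 ≈ 0.046.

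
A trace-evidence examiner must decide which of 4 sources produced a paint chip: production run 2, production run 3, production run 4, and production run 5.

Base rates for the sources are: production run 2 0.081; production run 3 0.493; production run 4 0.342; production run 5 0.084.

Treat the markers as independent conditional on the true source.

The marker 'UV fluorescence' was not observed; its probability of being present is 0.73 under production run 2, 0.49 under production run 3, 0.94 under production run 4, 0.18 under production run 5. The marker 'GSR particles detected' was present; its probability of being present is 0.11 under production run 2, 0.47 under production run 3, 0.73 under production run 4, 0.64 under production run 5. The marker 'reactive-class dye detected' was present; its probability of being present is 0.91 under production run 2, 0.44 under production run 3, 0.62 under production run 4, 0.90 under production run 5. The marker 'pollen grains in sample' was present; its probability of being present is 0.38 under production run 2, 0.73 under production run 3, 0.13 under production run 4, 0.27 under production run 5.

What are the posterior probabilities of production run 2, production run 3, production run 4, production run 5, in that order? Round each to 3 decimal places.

Multiply each prior by the joint likelihood of the marker pattern (using 1 − P(present | H) for each absent marker):
  production run 2: 0.081 × (1 − 0.73) × 0.11 × 0.91 × 0.38 = 0.00083189
  production run 3: 0.493 × (1 − 0.49) × 0.47 × 0.44 × 0.73 = 0.037957
  production run 4: 0.342 × (1 − 0.94) × 0.73 × 0.62 × 0.13 = 0.0012074
  production run 5: 0.084 × (1 − 0.18) × 0.64 × 0.90 × 0.27 = 0.010712
Normalizing constant Z = 0.00083189 + 0.037957 + 0.0012074 + 0.010712 = 0.050708.
P(production run 2 | evidence) = 0.00083189 / 0.050708 ≈ 0.016
P(production run 3 | evidence) = 0.037957 / 0.050708 ≈ 0.749
P(production run 4 | evidence) = 0.0012074 / 0.050708 ≈ 0.024
P(production run 5 | evidence) = 0.010712 / 0.050708 ≈ 0.211

0.016, 0.749, 0.024, 0.211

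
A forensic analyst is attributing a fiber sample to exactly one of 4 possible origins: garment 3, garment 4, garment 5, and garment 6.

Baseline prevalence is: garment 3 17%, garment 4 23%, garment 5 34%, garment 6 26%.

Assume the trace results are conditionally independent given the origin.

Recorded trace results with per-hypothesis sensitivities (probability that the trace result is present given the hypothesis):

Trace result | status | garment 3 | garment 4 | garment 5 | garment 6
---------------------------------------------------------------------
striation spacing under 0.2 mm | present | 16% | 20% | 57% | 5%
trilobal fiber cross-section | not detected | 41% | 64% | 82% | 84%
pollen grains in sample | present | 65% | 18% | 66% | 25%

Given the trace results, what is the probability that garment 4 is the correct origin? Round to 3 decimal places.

0.081

Multiply each prior by the joint likelihood of the trace result pattern (using 1 − P(present | H) for each absent trace result):
  garment 3: 0.17 × 0.16 × (1 − 0.41) × 0.65 = 0.010431
  garment 4: 0.23 × 0.20 × (1 − 0.64) × 0.18 = 0.0029808
  garment 5: 0.34 × 0.57 × (1 − 0.82) × 0.66 = 0.023023
  garment 6: 0.26 × 0.05 × (1 − 0.84) × 0.25 = 0.00052
The unnormalized weights sum to 0.036955.
P(garment 4 | evidence) = 0.0029808 / 0.036955 ≈ 0.081.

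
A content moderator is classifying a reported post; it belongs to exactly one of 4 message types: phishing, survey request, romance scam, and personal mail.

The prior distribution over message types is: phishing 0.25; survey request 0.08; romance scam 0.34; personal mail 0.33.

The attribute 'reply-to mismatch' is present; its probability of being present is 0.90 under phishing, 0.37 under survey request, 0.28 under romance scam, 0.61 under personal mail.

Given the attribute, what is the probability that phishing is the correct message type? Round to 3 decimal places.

0.408

For each hypothesis, the unnormalized posterior weight is prior × likelihood:
  phishing: 0.25 × 0.90 = 0.225
  survey request: 0.08 × 0.37 = 0.0296
  romance scam: 0.34 × 0.28 = 0.0952
  personal mail: 0.33 × 0.61 = 0.2013
Normalizing constant Z = 0.225 + 0.0296 + 0.0952 + 0.2013 = 0.5511.
P(phishing | evidence) = 0.225 / 0.5511 ≈ 0.408.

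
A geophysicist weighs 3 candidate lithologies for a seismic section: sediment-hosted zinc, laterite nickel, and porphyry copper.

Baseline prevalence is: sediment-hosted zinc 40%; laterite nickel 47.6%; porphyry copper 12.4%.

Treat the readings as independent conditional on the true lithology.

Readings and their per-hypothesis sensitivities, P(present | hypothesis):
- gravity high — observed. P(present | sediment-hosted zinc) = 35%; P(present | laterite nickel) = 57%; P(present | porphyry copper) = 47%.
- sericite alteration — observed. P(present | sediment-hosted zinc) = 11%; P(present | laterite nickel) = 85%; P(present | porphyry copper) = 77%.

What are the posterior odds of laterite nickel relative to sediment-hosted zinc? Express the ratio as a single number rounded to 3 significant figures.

The normalizing constant cancels in an odds ratio, so compute prior × likelihood for the two hypotheses only:
  laterite nickel: 0.476 × 0.57 × 0.85 = 0.23062
  sediment-hosted zinc: 0.400 × 0.35 × 0.11 = 0.0154
Odds(laterite nickel : sediment-hosted zinc) = 0.23062 / 0.0154 ≈ 15.0.

15.0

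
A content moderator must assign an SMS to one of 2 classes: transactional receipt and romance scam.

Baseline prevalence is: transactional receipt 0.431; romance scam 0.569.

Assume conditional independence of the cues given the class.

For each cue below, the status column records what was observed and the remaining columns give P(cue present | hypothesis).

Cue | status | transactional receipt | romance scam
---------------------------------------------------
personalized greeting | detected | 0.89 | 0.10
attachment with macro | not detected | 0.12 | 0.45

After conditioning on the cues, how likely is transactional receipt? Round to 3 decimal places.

For each hypothesis, the unnormalized posterior weight is prior × product of the cue likelihoods (using 1 − P(present | H) for each absent cue):
  transactional receipt: 0.431 × 0.89 × (1 − 0.12) = 0.33756
  romance scam: 0.569 × 0.10 × (1 − 0.45) = 0.031295
Normalizing constant Z = 0.33756 + 0.031295 = 0.36885.
P(transactional receipt | evidence) = 0.33756 / 0.36885 ≈ 0.915.

0.915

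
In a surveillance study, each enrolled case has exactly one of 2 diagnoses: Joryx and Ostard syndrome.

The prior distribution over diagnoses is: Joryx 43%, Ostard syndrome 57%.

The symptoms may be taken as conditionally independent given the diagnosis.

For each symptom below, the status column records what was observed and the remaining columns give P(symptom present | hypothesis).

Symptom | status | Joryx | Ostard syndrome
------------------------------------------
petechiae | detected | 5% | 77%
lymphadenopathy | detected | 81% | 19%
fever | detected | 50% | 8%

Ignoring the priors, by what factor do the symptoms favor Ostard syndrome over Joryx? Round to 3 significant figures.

0.578

Joint likelihood of the symptom pattern under each hypothesis:
  Ostard syndrome: 0.77 × 0.19 × 0.08 = 0.011704
  Joryx: 0.05 × 0.81 × 0.50 = 0.02025
Bayes factor = 0.011704 / 0.02025 ≈ 0.578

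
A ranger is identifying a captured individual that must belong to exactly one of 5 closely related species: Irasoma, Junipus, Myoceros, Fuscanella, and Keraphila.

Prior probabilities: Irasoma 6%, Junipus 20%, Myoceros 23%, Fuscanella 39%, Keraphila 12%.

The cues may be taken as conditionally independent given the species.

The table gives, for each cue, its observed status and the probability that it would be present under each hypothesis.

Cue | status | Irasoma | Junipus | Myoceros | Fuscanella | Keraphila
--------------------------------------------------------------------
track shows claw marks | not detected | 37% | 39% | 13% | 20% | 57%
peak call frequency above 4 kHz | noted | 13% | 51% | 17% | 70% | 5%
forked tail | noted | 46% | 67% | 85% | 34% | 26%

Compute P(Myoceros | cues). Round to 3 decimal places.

0.196

By Bayes' rule with conditional independence, the unnormalized weight for each hypothesis is prior × ∏ likelihoods (using 1 − P(present | H) for each absent cue):
  Irasoma: 0.06 × (1 − 0.37) × 0.13 × 0.46 = 0.0022604
  Junipus: 0.20 × (1 − 0.39) × 0.51 × 0.67 = 0.041687
  Myoceros: 0.23 × (1 − 0.13) × 0.17 × 0.85 = 0.028914
  Fuscanella: 0.39 × (1 − 0.20) × 0.70 × 0.34 = 0.074256
  Keraphila: 0.12 × (1 − 0.57) × 0.05 × 0.26 = 0.0006708
The unnormalized weights sum to 0.14779.
P(Myoceros | evidence) = 0.028914 / 0.14779 ≈ 0.196.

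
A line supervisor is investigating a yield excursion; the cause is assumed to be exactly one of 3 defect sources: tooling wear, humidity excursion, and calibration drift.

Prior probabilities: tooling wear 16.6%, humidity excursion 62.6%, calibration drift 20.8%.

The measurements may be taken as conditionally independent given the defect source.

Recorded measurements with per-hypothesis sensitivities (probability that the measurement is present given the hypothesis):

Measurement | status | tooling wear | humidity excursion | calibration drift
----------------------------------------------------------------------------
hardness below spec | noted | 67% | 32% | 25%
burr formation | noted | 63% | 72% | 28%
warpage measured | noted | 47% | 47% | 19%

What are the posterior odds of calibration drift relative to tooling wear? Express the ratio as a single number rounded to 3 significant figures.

0.0840

Unnormalized posterior weight (prior times the measurement likelihoods) for each of the two hypotheses:
  calibration drift: 0.208 × 0.25 × 0.28 × 0.19 = 0.0027664
  tooling wear: 0.166 × 0.67 × 0.63 × 0.47 = 0.032932
Posterior odds = 0.0027664 / 0.032932 ≈ 0.0840.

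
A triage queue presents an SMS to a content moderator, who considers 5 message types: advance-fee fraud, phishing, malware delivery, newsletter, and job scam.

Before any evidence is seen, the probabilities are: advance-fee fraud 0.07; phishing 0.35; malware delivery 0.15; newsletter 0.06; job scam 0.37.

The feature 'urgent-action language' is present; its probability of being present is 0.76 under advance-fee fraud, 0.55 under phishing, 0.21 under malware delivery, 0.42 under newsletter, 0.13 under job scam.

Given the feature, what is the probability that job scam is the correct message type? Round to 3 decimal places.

Multiply each prior by the likelihood of the feature:
  advance-fee fraud: 0.07 × 0.76 = 0.0532
  phishing: 0.35 × 0.55 = 0.1925
  malware delivery: 0.15 × 0.21 = 0.0315
  newsletter: 0.06 × 0.42 = 0.0252
  job scam: 0.37 × 0.13 = 0.0481
Marginal likelihood of the evidence = 0.3505.
P(job scam | evidence) = 0.0481 / 0.3505 ≈ 0.137.

0.137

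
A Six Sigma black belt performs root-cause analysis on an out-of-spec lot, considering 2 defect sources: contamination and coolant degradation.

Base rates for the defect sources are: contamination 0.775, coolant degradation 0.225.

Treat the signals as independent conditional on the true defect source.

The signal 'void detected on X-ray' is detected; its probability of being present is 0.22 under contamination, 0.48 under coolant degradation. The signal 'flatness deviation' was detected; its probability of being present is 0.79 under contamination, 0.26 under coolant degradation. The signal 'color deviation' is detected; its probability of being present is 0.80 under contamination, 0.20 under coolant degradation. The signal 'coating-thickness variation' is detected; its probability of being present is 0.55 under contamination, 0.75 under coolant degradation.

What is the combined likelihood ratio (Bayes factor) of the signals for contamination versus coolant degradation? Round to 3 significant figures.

4.09

Joint likelihood of the signal pattern under each hypothesis:
  contamination: 0.22 × 0.79 × 0.80 × 0.55 = 0.076472
  coolant degradation: 0.48 × 0.26 × 0.20 × 0.75 = 0.01872
Bayes factor = 0.076472 / 0.01872 ≈ 4.09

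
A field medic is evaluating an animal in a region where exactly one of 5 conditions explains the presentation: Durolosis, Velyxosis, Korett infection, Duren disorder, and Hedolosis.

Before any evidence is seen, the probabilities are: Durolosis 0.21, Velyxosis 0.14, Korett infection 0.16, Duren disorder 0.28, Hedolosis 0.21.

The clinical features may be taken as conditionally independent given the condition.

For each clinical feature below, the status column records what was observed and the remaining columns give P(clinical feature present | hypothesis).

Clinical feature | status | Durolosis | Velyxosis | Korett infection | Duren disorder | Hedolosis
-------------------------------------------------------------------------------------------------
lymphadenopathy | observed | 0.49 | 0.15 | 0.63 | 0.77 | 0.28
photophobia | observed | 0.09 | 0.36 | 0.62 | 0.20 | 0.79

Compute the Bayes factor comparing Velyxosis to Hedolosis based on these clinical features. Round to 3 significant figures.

Joint likelihood of the clinical feature pattern under each hypothesis:
  Velyxosis: 0.15 × 0.36 = 0.054
  Hedolosis: 0.28 × 0.79 = 0.2212
Bayes factor = 0.054 / 0.2212 ≈ 0.244

0.244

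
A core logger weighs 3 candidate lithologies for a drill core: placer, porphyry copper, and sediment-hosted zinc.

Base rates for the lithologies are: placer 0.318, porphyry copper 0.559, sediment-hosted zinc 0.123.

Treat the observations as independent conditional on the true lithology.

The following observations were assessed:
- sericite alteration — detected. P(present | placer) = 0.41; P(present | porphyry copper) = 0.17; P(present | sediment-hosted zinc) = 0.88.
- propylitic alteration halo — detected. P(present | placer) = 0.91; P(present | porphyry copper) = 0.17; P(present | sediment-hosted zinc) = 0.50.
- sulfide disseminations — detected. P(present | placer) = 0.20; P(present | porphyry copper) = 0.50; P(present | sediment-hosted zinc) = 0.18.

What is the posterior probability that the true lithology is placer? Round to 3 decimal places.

0.571

Multiply each prior by the joint likelihood of the evidence pattern:
  placer: 0.318 × 0.41 × 0.91 × 0.20 = 0.023729
  porphyry copper: 0.559 × 0.17 × 0.17 × 0.50 = 0.0080776
  sediment-hosted zinc: 0.123 × 0.88 × 0.50 × 0.18 = 0.0097416
Marginal likelihood of the evidence = 0.041548.
P(placer | evidence) = 0.023729 / 0.041548 ≈ 0.571.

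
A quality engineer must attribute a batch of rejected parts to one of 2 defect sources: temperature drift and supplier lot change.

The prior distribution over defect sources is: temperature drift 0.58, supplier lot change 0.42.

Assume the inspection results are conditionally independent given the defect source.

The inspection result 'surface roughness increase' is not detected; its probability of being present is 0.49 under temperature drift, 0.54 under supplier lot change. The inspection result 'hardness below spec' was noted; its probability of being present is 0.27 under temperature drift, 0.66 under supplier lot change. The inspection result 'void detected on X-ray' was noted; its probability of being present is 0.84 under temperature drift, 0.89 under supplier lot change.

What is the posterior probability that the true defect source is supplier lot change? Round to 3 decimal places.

By Bayes' rule with conditional independence, the unnormalized weight for each hypothesis is prior × ∏ likelihoods (using 1 − P(present | H) for each absent inspection result):
  temperature drift: 0.58 × (1 − 0.49) × 0.27 × 0.84 = 0.067087
  supplier lot change: 0.42 × (1 − 0.54) × 0.66 × 0.89 = 0.11349
The unnormalized weights sum to 0.18057.
P(supplier lot change | evidence) = 0.11349 / 0.18057 ≈ 0.628.

0.628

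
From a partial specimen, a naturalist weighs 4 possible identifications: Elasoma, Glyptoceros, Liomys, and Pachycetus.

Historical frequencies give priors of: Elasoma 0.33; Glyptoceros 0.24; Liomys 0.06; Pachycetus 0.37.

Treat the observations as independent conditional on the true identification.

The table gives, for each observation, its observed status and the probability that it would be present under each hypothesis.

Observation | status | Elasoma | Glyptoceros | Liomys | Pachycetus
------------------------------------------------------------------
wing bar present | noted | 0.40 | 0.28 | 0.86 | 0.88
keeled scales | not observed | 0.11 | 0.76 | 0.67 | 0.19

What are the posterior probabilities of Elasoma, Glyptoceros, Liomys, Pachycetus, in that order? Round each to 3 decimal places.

0.284, 0.039, 0.041, 0.636

By Bayes' rule with conditional independence, the unnormalized weight for each hypothesis is prior × ∏ likelihoods (using 1 − P(present | H) for each absent observation):
  Elasoma: 0.33 × 0.40 × (1 − 0.11) = 0.11748
  Glyptoceros: 0.24 × 0.28 × (1 − 0.76) = 0.016128
  Liomys: 0.06 × 0.86 × (1 − 0.67) = 0.017028
  Pachycetus: 0.37 × 0.88 × (1 − 0.19) = 0.26374
The unnormalized weights sum to 0.41437.
P(Elasoma | evidence) = 0.11748 / 0.41437 ≈ 0.284
P(Glyptoceros | evidence) = 0.016128 / 0.41437 ≈ 0.039
P(Liomys | evidence) = 0.017028 / 0.41437 ≈ 0.041
P(Pachycetus | evidence) = 0.26374 / 0.41437 ≈ 0.636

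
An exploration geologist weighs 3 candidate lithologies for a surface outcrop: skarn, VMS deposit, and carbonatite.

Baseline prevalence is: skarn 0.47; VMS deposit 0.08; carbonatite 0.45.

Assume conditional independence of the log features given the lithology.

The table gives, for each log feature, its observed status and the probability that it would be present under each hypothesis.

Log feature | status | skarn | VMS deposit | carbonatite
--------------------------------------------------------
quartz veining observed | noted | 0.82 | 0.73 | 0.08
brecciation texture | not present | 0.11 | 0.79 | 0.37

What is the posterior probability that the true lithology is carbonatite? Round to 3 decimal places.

0.060

Multiply each prior by the joint likelihood of the log feature pattern (using 1 − P(present | H) for each absent log feature):
  skarn: 0.47 × 0.82 × (1 − 0.11) = 0.34301
  VMS deposit: 0.08 × 0.73 × (1 − 0.79) = 0.012264
  carbonatite: 0.45 × 0.08 × (1 − 0.37) = 0.02268
Normalizing constant Z = 0.34301 + 0.012264 + 0.02268 = 0.37795.
P(carbonatite | evidence) = 0.02268 / 0.37795 ≈ 0.060.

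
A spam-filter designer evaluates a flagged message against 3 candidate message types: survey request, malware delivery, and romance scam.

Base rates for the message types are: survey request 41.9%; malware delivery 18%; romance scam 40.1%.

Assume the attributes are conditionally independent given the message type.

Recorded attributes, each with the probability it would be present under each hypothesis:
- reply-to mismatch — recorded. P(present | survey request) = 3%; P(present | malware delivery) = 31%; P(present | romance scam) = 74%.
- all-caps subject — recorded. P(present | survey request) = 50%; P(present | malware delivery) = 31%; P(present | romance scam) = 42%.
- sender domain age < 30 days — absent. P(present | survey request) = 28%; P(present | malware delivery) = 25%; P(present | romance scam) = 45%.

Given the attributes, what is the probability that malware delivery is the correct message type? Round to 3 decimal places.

By Bayes' rule with conditional independence, the unnormalized weight for each hypothesis is prior × ∏ likelihoods (using 1 − P(present | H) for each absent attribute):
  survey request: 0.419 × 0.03 × 0.50 × (1 − 0.28) = 0.0045252
  malware delivery: 0.180 × 0.31 × 0.31 × (1 − 0.25) = 0.012973
  romance scam: 0.401 × 0.74 × 0.42 × (1 − 0.45) = 0.068547
The unnormalized weights sum to 0.086046.
P(malware delivery | evidence) = 0.012973 / 0.086046 ≈ 0.151.

0.151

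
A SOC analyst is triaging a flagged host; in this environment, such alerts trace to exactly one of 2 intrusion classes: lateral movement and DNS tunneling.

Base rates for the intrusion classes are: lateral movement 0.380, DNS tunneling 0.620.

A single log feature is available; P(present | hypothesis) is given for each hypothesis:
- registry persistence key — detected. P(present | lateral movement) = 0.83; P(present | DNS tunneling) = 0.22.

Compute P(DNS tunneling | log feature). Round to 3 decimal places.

By Bayes' rule, the unnormalized weight for each hypothesis is prior × likelihood:
  lateral movement: 0.380 × 0.83 = 0.3154
  DNS tunneling: 0.620 × 0.22 = 0.1364
Marginal likelihood of the evidence = 0.4518.
P(DNS tunneling | evidence) = 0.1364 / 0.4518 ≈ 0.302.

0.302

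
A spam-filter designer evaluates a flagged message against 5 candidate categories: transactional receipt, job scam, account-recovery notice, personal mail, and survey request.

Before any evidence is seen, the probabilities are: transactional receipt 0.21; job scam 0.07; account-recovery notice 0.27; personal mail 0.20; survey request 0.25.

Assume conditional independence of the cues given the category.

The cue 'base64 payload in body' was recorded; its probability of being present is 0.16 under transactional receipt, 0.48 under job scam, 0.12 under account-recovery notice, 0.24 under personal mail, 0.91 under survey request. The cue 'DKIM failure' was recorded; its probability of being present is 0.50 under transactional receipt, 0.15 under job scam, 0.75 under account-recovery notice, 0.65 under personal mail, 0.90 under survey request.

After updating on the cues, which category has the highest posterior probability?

survey request

For each hypothesis, the unnormalized posterior weight is prior × product of the cue likelihoods:
  transactional receipt: 0.21 × 0.16 × 0.50 = 0.0168
  job scam: 0.07 × 0.48 × 0.15 = 0.00504
  account-recovery notice: 0.27 × 0.12 × 0.75 = 0.0243
  personal mail: 0.20 × 0.24 × 0.65 = 0.0312
  survey request: 0.25 × 0.91 × 0.90 = 0.20475
Normalizing constant Z = 0.0168 + 0.00504 + 0.0243 + 0.0312 + 0.20475 = 0.28209.
P(transactional receipt | evidence) ≈ 0.0168 / 0.28209 ≈ 0.060
P(job scam | evidence) ≈ 0.00504 / 0.28209 ≈ 0.018
P(account-recovery notice | evidence) ≈ 0.0243 / 0.28209 ≈ 0.086
P(personal mail | evidence) ≈ 0.0312 / 0.28209 ≈ 0.111
P(survey request | evidence) ≈ 0.20475 / 0.28209 ≈ 0.726
The largest is 0.726, so survey request is most probable.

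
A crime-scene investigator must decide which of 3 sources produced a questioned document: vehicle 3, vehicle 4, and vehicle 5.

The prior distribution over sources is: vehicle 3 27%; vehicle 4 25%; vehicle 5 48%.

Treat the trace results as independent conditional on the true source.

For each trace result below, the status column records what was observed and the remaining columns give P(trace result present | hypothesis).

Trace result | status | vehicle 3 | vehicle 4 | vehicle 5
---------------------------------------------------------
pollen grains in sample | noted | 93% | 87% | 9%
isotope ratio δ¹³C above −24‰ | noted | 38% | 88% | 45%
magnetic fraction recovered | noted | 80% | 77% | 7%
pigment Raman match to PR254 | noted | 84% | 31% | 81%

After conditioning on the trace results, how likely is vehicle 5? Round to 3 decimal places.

0.010

Multiply each prior by the joint likelihood of the trace result pattern:
  vehicle 3: 0.27 × 0.93 × 0.38 × 0.80 × 0.84 = 0.064121
  vehicle 4: 0.25 × 0.87 × 0.88 × 0.77 × 0.31 = 0.045687
  vehicle 5: 0.48 × 0.09 × 0.45 × 0.07 × 0.81 = 0.0011022
Normalizing constant Z = 0.064121 + 0.045687 + 0.0011022 = 0.11091.
P(vehicle 5 | evidence) = 0.0011022 / 0.11091 ≈ 0.010.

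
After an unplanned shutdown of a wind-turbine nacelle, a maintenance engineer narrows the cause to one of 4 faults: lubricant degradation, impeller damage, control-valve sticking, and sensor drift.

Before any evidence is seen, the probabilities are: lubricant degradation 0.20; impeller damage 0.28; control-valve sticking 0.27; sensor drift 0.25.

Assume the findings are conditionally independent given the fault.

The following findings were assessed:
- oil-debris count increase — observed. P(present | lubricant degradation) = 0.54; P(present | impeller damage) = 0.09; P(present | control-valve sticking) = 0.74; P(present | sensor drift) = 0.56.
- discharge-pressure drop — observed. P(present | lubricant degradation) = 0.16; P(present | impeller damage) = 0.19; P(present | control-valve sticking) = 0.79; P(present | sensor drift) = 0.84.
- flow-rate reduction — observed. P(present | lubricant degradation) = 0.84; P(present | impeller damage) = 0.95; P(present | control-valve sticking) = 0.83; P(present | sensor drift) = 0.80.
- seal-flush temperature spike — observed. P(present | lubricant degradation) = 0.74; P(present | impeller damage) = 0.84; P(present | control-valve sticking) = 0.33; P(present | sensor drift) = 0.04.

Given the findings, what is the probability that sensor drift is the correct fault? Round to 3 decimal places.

0.061

Multiply each prior by the joint likelihood of the evidence pattern:
  lubricant degradation: 0.20 × 0.54 × 0.16 × 0.84 × 0.74 = 0.010741
  impeller damage: 0.28 × 0.09 × 0.19 × 0.95 × 0.84 = 0.0038208
  control-valve sticking: 0.27 × 0.74 × 0.79 × 0.83 × 0.33 = 0.043233
  sensor drift: 0.25 × 0.56 × 0.84 × 0.80 × 0.04 = 0.0037632
The unnormalized weights sum to 0.061558.
P(sensor drift | evidence) = 0.0037632 / 0.061558 ≈ 0.061.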